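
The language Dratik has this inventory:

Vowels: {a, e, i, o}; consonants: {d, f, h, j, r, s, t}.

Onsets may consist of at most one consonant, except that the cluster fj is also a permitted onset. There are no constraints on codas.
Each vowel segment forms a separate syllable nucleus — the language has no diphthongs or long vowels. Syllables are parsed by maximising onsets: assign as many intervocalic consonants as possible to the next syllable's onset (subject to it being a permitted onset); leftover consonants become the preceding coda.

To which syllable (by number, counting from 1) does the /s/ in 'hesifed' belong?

Nuclei (vowels): e, i, e → 3 syllables.
Between /e/ (V1) and /i/ (V2): just /s/ — single C goes to the following onset.
Between /i/ (V2) and /e/ (V3): /f/ → onset of the next syllable (single consonants are always licit onsets).
Putting it together: he.si.fed.
The /s/ is in the onset of syllable 2 (/si/).

2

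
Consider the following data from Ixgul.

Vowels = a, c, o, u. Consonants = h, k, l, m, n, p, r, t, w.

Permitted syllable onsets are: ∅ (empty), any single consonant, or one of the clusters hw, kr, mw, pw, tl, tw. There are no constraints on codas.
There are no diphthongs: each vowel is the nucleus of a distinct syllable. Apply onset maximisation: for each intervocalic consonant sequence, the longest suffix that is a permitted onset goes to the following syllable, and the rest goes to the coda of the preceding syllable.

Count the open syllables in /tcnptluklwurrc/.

1

Nuclei (vowels): c, u, u, c → 4 syllables.
V1 /c/ – V2 /u/: cluster /nptl/ — the longest permitted-onset suffix is /tl/; onset = /tl/, preceding coda = /np/.
V2 /u/ – V3 /u/: /klw/; trying suffixes from longest down, /w/ is the first permitted one, so coda /kl/ | onset /w/.
V3 /u/ – V4 /c/: cluster /rr/ — the longest permitted-onset suffix is /r/; onset = /r/, preceding coda = /r/.
Putting it together: tcnp.tlukl.wur.rc.
Classifying each syllable: /tcnp/ (closed), /tlukl/ (closed), /wur/ (closed), /rc/ (open).
Open syllables: 1.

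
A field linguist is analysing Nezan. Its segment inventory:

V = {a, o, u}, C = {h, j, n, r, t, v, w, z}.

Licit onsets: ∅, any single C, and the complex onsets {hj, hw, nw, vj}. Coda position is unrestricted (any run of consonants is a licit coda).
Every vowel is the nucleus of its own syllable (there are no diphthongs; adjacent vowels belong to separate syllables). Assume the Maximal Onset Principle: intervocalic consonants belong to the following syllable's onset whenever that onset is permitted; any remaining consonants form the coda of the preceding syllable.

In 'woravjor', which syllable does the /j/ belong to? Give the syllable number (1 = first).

3

The vowels are o, a, o — 3 nuclei, so 3 syllables.
Between /o/ (V1) and /a/ (V2): /r/ → onset of the next syllable (single consonants are always licit onsets).
Between /a/ (V2) and /o/ (V3): /vj/ — entire cluster is a permitted onset → onset /vj/, coda ∅.
So the parse is wo.ra.vjor.
The /j/ is in the onset of syllable 3 (/vjor/).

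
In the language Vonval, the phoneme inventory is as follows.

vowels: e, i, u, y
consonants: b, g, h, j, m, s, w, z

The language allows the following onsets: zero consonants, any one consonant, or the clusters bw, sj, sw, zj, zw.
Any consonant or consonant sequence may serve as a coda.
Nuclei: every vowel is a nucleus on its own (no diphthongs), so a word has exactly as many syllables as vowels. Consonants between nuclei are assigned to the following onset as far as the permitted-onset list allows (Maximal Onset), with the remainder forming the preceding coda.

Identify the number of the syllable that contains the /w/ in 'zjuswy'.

2

Vowels present: u, y; each is a nucleus, giving 2 syllables.
Between /u/ (V1) and /y/ (V2): /sw/ — entire cluster is a permitted onset → onset /sw/, coda ∅.
Putting it together: zju.swy.
The /w/ is in the onset of syllable 2 (/swy/).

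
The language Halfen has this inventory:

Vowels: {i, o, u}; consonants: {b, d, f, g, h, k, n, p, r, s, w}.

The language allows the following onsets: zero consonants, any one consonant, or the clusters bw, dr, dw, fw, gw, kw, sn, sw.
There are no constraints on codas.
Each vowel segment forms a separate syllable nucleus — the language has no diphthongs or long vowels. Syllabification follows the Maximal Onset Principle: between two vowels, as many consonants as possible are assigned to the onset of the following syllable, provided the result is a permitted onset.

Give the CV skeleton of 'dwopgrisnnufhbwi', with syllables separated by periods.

CCVCC.CVCC.CVCC.CCV

Vowels present: o, i, u, i; each is a nucleus, giving 4 syllables.
Between /o/ (V1) and /i/ (V2): /pgr/; trying suffixes from longest down, /r/ is the first permitted one, so coda /pg/ | onset /r/.
Between /i/ (V2) and /u/ (V3): /snn/ splits as /sn/ + /n/ (/n/ is the longest suffix that is a licit onset).
Between /u/ (V3) and /i/ (V4): /fhbw/; trying suffixes from longest down, /bw/ is the first permitted one, so coda /fh/ | onset /bw/.
Result: dwopg.risn.nufh.bwi.
Mapping each syllable to C/V: /dwopg/ → CCVCC, /risn/ → CVCC, /nufh/ → CVCC, /bwi/ → CCV.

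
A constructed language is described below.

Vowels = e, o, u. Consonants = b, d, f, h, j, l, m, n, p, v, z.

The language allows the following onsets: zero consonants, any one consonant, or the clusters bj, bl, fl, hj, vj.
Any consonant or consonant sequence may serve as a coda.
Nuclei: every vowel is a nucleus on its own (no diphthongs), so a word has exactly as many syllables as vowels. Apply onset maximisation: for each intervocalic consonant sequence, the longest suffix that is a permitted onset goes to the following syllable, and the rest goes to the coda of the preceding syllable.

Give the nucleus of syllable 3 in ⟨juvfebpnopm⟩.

o

The vowels are u, e, o — 3 nuclei, so 3 syllables.
The third nucleus (vowel 3 from the left) is /o/.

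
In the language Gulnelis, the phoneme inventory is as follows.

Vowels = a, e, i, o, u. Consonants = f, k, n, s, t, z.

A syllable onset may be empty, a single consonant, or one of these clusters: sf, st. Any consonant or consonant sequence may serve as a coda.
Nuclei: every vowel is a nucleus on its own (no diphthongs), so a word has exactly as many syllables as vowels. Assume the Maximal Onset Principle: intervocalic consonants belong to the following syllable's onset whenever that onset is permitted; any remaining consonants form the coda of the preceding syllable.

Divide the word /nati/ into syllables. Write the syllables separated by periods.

Nuclei (vowels): a, i → 2 syllables.
V1 /a/ – V2 /i/: /t/ is a single consonant, so it becomes the next onset.

na.ti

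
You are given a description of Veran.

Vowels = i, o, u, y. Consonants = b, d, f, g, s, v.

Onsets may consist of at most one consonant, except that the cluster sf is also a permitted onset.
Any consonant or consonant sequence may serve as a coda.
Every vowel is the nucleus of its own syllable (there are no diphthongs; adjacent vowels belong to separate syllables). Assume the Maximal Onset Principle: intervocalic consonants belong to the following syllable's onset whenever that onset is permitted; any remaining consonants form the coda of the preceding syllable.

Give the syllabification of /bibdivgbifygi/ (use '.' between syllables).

bib.divg.bi.fy.gi

The vowels are i, i, i, y, i — 5 nuclei, so 5 syllables.
V1 /i/ – V2 /i/: /bd/ splits as /b/ + /d/ (/d/ is the longest suffix that is a licit onset).
V2 /i/ – V3 /i/: /vgb/ — longest licit onset from the right is /b/, leaving /vg/ as coda.
V3 /i/ – V4 /y/: /f/ is a single consonant, so it becomes the next onset.
V4 /y/ – V5 /i/: /g/ → onset of the next syllable (single consonants are always licit onsets).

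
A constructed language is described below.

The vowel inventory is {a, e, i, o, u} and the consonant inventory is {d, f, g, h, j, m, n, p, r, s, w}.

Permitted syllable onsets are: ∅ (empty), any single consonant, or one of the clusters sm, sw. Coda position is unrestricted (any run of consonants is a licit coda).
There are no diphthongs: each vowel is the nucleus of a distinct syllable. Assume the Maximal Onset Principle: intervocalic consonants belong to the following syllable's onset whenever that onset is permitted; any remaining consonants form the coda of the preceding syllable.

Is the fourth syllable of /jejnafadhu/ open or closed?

Nuclei (vowels): e, a, a, u → 4 syllables.
σ1/σ2 boundary: /jn/ splits as /j/ + /n/ (/n/ is the longest suffix that is a licit onset).
σ2/σ3 boundary: just /f/ — single C goes to the following onset.
σ3/σ4 boundary: /dh/; trying suffixes from longest down, /h/ is the first permitted one, so coda /d/ | onset /h/.
Putting it together: jej.na.fad.hu.
Syllable 4 is /hu/; it ends in its nucleus with no coda, so it is open.

open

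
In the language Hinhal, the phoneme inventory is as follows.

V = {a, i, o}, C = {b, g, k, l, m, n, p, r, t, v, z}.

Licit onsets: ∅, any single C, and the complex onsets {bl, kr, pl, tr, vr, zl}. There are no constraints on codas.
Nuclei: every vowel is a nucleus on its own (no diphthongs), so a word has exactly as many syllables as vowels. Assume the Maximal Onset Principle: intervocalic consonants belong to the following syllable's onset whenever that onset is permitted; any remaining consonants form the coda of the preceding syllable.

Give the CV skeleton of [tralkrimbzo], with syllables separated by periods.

Nuclei (vowels): a, i, o → 3 syllables.
σ1/σ2 boundary: /lkr/ — longest licit onset from the right is /kr/, leaving /l/ as coda.
σ2/σ3 boundary: /mbz/; trying suffixes from longest down, /z/ is the first permitted one, so coda /mb/ | onset /z/.
So the parse is tral.krimb.zo.
Mapping each syllable to C/V: /tral/ → CCVC, /krimb/ → CCVCC, /zo/ → CV.

CCVC.CCVCC.CV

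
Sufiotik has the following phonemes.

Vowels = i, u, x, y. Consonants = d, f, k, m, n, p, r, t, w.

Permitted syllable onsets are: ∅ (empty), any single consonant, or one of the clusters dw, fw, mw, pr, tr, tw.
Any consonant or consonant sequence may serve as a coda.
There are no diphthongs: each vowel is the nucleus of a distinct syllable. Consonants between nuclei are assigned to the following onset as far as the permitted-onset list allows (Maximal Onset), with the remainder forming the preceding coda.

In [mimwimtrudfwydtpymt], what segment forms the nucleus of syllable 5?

Vowels present: i, i, u, y, y; each is a nucleus, giving 5 syllables.
The fifth nucleus (vowel 5 from the left) is /y/.

y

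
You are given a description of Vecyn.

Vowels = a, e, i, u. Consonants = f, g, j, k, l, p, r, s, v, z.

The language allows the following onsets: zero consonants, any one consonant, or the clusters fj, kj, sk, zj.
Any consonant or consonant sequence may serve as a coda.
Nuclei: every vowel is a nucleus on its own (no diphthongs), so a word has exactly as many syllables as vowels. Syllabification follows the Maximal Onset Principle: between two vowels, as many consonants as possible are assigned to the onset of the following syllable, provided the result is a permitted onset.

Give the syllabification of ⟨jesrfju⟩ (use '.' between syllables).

The vowels are e, u — 2 nuclei, so 2 syllables.
/e…u/ gap (V1→V2): /srfj/ splits as /sr/ + /fj/ (/fj/ is the longest suffix that is a licit onset).

jesr.fju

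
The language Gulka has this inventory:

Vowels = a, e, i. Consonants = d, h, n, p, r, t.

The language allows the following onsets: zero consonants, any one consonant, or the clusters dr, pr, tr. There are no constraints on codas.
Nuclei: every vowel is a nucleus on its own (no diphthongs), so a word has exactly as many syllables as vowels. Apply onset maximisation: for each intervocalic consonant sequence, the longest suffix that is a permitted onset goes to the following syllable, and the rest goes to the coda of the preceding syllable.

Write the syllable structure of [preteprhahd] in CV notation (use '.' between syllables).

CCV.CVCC.CVCC

The vowels are e, e, a — 3 nuclei, so 3 syllables.
/e…e/ gap (V1→V2): /t/ is a single consonant, so it becomes the next onset.
/e…a/ gap (V2→V3): /prh/ splits as /pr/ + /h/ (/h/ is the longest suffix that is a licit onset).
Result: pre.tepr.hahd.
Mapping each syllable to C/V: /pre/ → CCV, /tepr/ → CVCC, /hahd/ → CVCC.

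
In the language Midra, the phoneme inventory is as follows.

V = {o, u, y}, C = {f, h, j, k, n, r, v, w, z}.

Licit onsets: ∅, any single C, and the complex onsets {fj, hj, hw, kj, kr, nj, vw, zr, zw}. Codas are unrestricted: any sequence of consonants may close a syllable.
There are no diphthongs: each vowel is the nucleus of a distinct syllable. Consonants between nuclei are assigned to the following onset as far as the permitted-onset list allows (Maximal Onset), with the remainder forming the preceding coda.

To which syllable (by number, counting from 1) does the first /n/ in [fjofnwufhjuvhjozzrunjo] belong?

1

Nuclei (vowels): o, u, u, o, u, o → 6 syllables.
σ1/σ2 boundary: cluster /fnw/ — the longest permitted-onset suffix is /w/; onset = /w/, preceding coda = /fn/.
σ2/σ3 boundary: /fhj/ — longest licit onset from the right is /hj/, leaving /f/ as coda.
σ3/σ4 boundary: cluster /vhj/ — the longest permitted-onset suffix is /hj/; onset = /hj/, preceding coda = /v/.
σ4/σ5 boundary: /zzr/ splits as /z/ + /zr/ (/zr/ is the longest suffix that is a licit onset).
σ5/σ6 boundary: cluster /nj/ — /nj/ is itself a permitted onset, so the whole cluster goes right; preceding coda = ∅.
Putting it together: fjofn.wuf.hjuv.hjoz.zru.njo.
The first /n/ is in the coda of syllable 1 (/fjofn/).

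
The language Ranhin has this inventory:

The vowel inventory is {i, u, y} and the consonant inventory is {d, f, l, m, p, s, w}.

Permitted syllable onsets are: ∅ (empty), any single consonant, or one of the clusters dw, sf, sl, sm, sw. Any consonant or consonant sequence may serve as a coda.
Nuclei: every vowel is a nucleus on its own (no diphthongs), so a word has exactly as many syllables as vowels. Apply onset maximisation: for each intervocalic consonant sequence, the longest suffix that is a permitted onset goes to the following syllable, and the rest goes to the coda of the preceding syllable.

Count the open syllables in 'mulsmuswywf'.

Nuclei (vowels): u, u, y → 3 syllables.
σ1/σ2 boundary: cluster /lsm/ — the longest permitted-onset suffix is /sm/; onset = /sm/, preceding coda = /l/.
σ2/σ3 boundary: /sw/ is a licit onset in full, so it all attaches to the next syllable.
Syllabification: mul.smu.swywf.
Classifying each syllable: /mul/ (closed), /smu/ (open), /swywf/ (closed).
Open syllables: 1.

1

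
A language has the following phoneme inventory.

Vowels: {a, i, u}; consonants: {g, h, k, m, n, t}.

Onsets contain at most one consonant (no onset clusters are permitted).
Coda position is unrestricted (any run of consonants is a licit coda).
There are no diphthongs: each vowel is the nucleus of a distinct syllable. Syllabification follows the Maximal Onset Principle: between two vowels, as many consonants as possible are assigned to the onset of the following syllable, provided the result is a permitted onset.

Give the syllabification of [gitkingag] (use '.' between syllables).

git.kin.gag

Nuclei (vowels): i, i, a → 3 syllables.
V1 /i/ – V2 /i/: cluster /tk/ — the longest permitted-onset suffix is /k/; onset = /k/, preceding coda = /t/.
V2 /i/ – V3 /a/: /ng/; trying suffixes from longest down, /g/ is the first permitted one, so coda /n/ | onset /g/.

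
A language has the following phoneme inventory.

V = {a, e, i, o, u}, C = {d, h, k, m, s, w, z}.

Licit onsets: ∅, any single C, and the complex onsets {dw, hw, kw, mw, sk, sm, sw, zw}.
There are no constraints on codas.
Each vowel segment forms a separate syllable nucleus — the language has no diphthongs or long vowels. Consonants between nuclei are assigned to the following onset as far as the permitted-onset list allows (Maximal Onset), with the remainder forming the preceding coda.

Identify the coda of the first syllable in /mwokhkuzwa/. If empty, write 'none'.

Nuclei (vowels): o, u, a → 3 syllables.
Between /o/ (V1) and /u/ (V2): /khk/ splits as /kh/ + /k/ (/k/ is the longest suffix that is a licit onset).
Between /u/ (V2) and /a/ (V3): /zw/ — entire cluster is a permitted onset → onset /zw/, coda ∅.
Syllabification: mwokh.ku.zwa.
Syllable 1 is /mwokh/: onset /mw/, nucleus /o/, coda /kh/.

kh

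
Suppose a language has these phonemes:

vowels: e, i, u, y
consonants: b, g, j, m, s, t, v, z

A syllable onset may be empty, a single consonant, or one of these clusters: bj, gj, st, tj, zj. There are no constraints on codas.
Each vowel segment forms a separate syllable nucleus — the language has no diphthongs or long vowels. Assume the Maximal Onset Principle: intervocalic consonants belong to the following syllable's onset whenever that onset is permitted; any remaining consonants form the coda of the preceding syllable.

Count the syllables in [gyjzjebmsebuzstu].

5

Nuclei (vowels): y, e, e, u, u → 5 syllables.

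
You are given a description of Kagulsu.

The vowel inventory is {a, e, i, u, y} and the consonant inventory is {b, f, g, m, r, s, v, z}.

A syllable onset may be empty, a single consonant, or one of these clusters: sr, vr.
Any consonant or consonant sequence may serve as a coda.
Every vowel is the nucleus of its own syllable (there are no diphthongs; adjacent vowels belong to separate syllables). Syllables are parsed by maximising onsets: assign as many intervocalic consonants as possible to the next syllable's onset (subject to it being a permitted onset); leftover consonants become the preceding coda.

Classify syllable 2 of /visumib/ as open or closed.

Nuclei (vowels): i, u, i → 3 syllables.
σ1/σ2 boundary: /s/ → onset of the next syllable (single consonants are always licit onsets).
σ2/σ3 boundary: just /m/ — single C goes to the following onset.
Syllabification: vi.su.mib.
Syllable 2 is /su/; it ends in its nucleus with no coda, so it is open.

open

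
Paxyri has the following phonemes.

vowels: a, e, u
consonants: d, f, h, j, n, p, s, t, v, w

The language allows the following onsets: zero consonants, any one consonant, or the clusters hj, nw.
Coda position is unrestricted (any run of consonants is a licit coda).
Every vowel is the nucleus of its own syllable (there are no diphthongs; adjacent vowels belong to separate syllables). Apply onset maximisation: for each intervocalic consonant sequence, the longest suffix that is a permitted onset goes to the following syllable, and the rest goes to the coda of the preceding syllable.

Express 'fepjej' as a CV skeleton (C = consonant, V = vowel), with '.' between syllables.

Vowels present: e, e; each is a nucleus, giving 2 syllables.
σ1/σ2 boundary: /pj/; trying suffixes from longest down, /j/ is the first permitted one, so coda /p/ | onset /j/.
Result: fep.jej.
Mapping each syllable to C/V: /fep/ → CVC, /jej/ → CVC.

CVC.CVC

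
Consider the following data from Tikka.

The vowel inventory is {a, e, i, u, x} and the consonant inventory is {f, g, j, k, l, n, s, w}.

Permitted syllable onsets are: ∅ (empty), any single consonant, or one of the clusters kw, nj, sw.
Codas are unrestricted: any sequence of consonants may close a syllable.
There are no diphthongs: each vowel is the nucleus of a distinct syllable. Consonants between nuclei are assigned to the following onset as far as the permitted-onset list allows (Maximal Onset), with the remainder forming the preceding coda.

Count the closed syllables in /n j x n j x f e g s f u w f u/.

2

The vowels are x, x, e, u, u — 5 nuclei, so 5 syllables.
Between /x/ (V1) and /x/ (V2): /nj/ is a licit onset in full, so it all attaches to the next syllable.
Between /x/ (V2) and /e/ (V3): /f/ is a single consonant, so it becomes the next onset.
Between /e/ (V3) and /u/ (V4): /gsf/ — longest licit onset from the right is /f/, leaving /gs/ as coda.
Between /u/ (V4) and /u/ (V5): /wf/ splits as /w/ + /f/ (/f/ is the longest suffix that is a licit onset).
So the parse is njx.njx.fegs.fuw.fu.
Classifying each syllable: /njx/ (open), /njx/ (open), /fegs/ (closed), /fuw/ (closed), /fu/ (open).
Closed syllables: 2.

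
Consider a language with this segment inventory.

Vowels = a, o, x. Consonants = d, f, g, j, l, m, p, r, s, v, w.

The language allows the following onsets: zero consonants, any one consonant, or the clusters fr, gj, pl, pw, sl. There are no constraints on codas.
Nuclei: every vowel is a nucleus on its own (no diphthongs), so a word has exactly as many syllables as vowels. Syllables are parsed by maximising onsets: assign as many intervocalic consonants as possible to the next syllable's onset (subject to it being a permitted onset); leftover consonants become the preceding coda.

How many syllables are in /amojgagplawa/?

5

Nuclei (vowels): a, o, a, a, a → 5 syllables.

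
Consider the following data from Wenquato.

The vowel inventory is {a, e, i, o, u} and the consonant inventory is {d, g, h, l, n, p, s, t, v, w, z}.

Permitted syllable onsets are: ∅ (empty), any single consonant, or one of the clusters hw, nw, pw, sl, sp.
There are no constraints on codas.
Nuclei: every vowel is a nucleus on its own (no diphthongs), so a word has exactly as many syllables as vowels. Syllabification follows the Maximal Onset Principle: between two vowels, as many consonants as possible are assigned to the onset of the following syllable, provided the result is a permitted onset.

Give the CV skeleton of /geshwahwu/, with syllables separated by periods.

CVC.CCV.CCV

Vowels present: e, a, u; each is a nucleus, giving 3 syllables.
Between /e/ (V1) and /a/ (V2): /shw/ — longest licit onset from the right is /hw/, leaving /s/ as coda.
Between /a/ (V2) and /u/ (V3): cluster /hw/ — /hw/ is itself a permitted onset, so the whole cluster goes right; preceding coda = ∅.
Result: ges.hwa.hwu.
Mapping each syllable to C/V: /ges/ → CVC, /hwa/ → CCV, /hwu/ → CCV.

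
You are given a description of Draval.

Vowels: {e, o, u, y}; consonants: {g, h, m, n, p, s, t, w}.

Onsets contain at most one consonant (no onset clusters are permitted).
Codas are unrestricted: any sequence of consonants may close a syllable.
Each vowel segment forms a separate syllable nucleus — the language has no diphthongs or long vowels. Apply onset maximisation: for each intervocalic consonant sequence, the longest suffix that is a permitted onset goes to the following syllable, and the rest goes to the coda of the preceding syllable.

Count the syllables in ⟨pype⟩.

2

The vowels are y, e — 2 nuclei, so 2 syllables.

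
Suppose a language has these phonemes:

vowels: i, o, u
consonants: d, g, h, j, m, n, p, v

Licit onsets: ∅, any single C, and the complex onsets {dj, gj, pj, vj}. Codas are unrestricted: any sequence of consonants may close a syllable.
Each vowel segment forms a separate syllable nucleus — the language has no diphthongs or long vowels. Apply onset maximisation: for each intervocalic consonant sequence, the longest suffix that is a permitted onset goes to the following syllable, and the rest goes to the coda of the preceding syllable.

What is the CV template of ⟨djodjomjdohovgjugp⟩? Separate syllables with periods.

CCV.CCVCC.CV.CVC.CCVCC

The vowels are o, o, o, o, u — 5 nuclei, so 5 syllables.
Between /o/ (V1) and /o/ (V2): cluster /dj/ — /dj/ is itself a permitted onset, so the whole cluster goes right; preceding coda = ∅.
Between /o/ (V2) and /o/ (V3): cluster /mjd/ — the longest permitted-onset suffix is /d/; onset = /d/, preceding coda = /mj/.
Between /o/ (V3) and /o/ (V4): /h/ is a single consonant, so it becomes the next onset.
Between /o/ (V4) and /u/ (V5): cluster /vgj/ — the longest permitted-onset suffix is /gj/; onset = /gj/, preceding coda = /v/.
Result: djo.djomj.do.hov.gjugp.
Mapping each syllable to C/V: /djo/ → CCV, /djomj/ → CCVCC, /do/ → CV, /hov/ → CVC, /gjugp/ → CCVCC.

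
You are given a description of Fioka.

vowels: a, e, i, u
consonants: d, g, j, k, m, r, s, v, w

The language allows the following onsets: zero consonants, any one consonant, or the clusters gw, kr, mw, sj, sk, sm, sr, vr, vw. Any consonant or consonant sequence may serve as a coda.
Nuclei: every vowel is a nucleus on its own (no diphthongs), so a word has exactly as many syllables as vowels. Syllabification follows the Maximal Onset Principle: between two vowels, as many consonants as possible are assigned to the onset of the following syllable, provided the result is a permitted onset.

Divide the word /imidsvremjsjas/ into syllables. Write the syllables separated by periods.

Vowels present: i, i, e, a; each is a nucleus, giving 4 syllables.
Between /i/ (V1) and /i/ (V2): /m/ is a single consonant, so it becomes the next onset.
Between /i/ (V2) and /e/ (V3): /dsvr/; trying suffixes from longest down, /vr/ is the first permitted one, so coda /ds/ | onset /vr/.
Between /e/ (V3) and /a/ (V4): /mjsj/ splits as /mj/ + /sj/ (/sj/ is the longest suffix that is a licit onset).

i.mids.vremj.sjas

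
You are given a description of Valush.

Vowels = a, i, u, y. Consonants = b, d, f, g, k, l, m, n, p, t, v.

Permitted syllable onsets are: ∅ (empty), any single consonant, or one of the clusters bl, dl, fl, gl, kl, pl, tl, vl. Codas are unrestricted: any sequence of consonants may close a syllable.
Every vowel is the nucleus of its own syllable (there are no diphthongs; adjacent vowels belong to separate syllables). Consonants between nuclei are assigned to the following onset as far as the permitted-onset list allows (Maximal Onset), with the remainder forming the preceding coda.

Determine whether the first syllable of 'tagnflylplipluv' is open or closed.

closed

Nuclei (vowels): a, y, i, u → 4 syllables.
σ1/σ2 boundary: /gnfl/ splits as /gn/ + /fl/ (/fl/ is the longest suffix that is a licit onset).
σ2/σ3 boundary: /lpl/ — longest licit onset from the right is /pl/, leaving /l/ as coda.
σ3/σ4 boundary: /pl/ — entire cluster is a permitted onset → onset /pl/, coda ∅.
Result: tagn.flyl.pli.pluv.
Syllable 1 is /tagn/ with coda /gn/, so it is closed.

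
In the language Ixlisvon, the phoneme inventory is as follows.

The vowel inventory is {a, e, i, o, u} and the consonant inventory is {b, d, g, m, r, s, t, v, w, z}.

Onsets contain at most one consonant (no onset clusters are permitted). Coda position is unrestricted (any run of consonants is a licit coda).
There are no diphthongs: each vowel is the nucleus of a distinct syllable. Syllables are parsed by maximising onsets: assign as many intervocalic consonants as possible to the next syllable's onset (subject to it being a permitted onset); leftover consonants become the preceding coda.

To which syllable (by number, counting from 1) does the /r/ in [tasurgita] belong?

2

The vowels are a, u, i, a — 4 nuclei, so 4 syllables.
/a…u/ gap (V1→V2): /s/ → onset of the next syllable (single consonants are always licit onsets).
/u…i/ gap (V2→V3): /rg/; trying suffixes from longest down, /g/ is the first permitted one, so coda /r/ | onset /g/.
/i…a/ gap (V3→V4): /t/ → onset of the next syllable (single consonants are always licit onsets).
Putting it together: ta.sur.gi.ta.
The /r/ is in the coda of syllable 2 (/sur/).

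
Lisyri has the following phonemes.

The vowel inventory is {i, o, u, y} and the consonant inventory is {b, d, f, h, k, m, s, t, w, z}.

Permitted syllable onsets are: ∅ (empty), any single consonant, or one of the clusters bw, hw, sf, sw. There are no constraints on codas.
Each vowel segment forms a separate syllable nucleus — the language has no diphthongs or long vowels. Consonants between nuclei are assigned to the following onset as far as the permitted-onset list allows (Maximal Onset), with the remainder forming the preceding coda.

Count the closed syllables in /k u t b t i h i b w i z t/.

Vowels present: u, i, i, i; each is a nucleus, giving 4 syllables.
σ1/σ2 boundary: /tbt/ — longest licit onset from the right is /t/, leaving /tb/ as coda.
σ2/σ3 boundary: just /h/ — single C goes to the following onset.
σ3/σ4 boundary: cluster /bw/ — /bw/ is itself a permitted onset, so the whole cluster goes right; preceding coda = ∅.
Result: kutb.ti.hi.bwizt.
Classifying each syllable: /kutb/ (closed), /ti/ (open), /hi/ (open), /bwizt/ (closed).
Closed syllables: 2.

2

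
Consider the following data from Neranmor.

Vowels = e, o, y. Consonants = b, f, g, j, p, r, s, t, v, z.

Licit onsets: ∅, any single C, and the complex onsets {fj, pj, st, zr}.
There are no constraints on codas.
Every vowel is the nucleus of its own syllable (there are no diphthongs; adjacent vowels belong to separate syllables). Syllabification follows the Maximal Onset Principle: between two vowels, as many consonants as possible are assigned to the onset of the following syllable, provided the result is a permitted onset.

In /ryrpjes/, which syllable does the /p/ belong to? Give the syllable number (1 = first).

Nuclei (vowels): y, e → 2 syllables.
V1 /y/ – V2 /e/: /rpj/ — longest licit onset from the right is /pj/, leaving /r/ as coda.
Syllabification: ryr.pjes.
The /p/ is in the onset of syllable 2 (/pjes/).

2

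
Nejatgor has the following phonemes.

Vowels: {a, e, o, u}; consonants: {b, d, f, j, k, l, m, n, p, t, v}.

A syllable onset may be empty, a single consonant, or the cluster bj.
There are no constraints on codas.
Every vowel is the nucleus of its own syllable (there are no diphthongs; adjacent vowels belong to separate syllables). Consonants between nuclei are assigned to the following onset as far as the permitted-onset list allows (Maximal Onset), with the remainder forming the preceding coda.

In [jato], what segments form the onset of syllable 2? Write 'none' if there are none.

The vowels are a, o — 2 nuclei, so 2 syllables.
Between /a/ (V1) and /o/ (V2): /t/ → onset of the next syllable (single consonants are always licit onsets).
Putting it together: ja.to.
Syllable 2 is /to/: onset /t/, nucleus /o/, coda ∅.

t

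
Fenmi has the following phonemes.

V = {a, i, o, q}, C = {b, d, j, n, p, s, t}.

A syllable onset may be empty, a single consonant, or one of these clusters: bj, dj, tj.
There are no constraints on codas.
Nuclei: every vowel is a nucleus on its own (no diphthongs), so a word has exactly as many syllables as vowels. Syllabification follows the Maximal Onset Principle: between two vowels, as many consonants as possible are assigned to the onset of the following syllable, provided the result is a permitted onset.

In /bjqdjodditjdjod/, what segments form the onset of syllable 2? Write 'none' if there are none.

Vowels present: q, o, i, o; each is a nucleus, giving 4 syllables.
V1 /q/ – V2 /o/: /dj/ — entire cluster is a permitted onset → onset /dj/, coda ∅.
V2 /o/ – V3 /i/: cluster /dd/ — the longest permitted-onset suffix is /d/; onset = /d/, preceding coda = /d/.
V3 /i/ – V4 /o/: /tjdj/ splits as /tj/ + /dj/ (/dj/ is the longest suffix that is a licit onset).
Syllabification: bjq.djod.ditj.djod.
Syllable 2 is /djod/: onset /dj/, nucleus /o/, coda /d/.

dj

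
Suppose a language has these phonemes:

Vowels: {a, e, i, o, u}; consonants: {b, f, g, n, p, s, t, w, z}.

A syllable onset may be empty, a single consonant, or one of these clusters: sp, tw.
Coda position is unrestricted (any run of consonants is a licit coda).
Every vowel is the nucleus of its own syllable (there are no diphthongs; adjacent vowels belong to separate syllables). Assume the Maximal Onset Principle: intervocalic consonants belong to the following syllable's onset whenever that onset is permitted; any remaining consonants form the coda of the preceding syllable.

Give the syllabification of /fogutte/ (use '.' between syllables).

fo.gut.te

Nuclei (vowels): o, u, e → 3 syllables.
σ1/σ2 boundary: /g/ → onset of the next syllable (single consonants are always licit onsets).
σ2/σ3 boundary: /tt/ — longest licit onset from the right is /t/, leaving /t/ as coda.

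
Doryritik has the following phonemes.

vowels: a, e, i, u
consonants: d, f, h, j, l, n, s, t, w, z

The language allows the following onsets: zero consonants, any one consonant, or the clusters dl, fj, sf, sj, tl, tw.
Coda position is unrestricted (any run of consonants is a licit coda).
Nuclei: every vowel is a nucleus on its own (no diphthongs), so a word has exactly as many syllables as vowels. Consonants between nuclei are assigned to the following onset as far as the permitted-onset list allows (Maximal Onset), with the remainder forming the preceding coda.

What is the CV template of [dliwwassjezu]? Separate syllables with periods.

Nuclei (vowels): i, a, e, u → 4 syllables.
/i…a/ gap (V1→V2): /ww/; trying suffixes from longest down, /w/ is the first permitted one, so coda /w/ | onset /w/.
/a…e/ gap (V2→V3): cluster /ssj/ — the longest permitted-onset suffix is /sj/; onset = /sj/, preceding coda = /s/.
/e…u/ gap (V3→V4): just /z/ — single C goes to the following onset.
Putting it together: dliw.was.sje.zu.
Mapping each syllable to C/V: /dliw/ → CCVC, /was/ → CVC, /sje/ → CCV, /zu/ → CV.

CCVC.CVC.CCV.CV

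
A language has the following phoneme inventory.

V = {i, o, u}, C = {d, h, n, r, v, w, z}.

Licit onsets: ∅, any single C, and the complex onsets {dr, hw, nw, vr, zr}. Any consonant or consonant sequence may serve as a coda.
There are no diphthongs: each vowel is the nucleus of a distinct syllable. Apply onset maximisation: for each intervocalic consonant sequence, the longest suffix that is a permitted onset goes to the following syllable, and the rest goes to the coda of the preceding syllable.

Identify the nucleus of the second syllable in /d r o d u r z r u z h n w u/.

The vowels are o, u, u, u — 4 nuclei, so 4 syllables.
The second nucleus (vowel 2 from the left) is /u/.

u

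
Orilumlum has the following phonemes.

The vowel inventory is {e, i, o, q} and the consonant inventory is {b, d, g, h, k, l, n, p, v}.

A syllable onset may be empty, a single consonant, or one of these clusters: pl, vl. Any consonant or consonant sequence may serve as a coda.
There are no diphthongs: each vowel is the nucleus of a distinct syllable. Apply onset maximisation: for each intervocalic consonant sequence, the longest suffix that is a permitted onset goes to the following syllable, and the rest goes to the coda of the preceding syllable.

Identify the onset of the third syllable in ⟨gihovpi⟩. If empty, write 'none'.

p

Vowels present: i, o, i; each is a nucleus, giving 3 syllables.
V1 /i/ – V2 /o/: /h/ → onset of the next syllable (single consonants are always licit onsets).
V2 /o/ – V3 /i/: cluster /vp/ — the longest permitted-onset suffix is /p/; onset = /p/, preceding coda = /v/.
Syllabification: gi.hov.pi.
Syllable 3 is /pi/: onset /p/, nucleus /i/, coda ∅.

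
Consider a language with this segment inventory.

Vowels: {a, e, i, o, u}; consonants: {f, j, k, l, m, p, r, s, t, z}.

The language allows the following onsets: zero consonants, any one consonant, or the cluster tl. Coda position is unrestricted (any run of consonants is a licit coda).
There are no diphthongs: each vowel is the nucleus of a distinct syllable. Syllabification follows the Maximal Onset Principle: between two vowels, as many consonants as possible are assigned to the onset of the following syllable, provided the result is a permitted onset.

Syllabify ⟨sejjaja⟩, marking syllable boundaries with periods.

Vowels present: e, a, a; each is a nucleus, giving 3 syllables.
V1 /e/ – V2 /a/: /jj/; trying suffixes from longest down, /j/ is the first permitted one, so coda /j/ | onset /j/.
V2 /a/ – V3 /a/: just /j/ — single C goes to the following onset.

sej.ja.ja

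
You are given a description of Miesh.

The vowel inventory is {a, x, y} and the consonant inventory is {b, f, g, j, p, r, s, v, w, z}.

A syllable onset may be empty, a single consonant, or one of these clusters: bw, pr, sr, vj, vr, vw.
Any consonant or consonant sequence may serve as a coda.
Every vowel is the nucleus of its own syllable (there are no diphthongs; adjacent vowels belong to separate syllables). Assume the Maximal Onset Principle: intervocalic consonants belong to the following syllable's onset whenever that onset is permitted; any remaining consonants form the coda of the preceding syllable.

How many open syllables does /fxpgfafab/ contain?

1

The vowels are x, a, a — 3 nuclei, so 3 syllables.
V1 /x/ – V2 /a/: cluster /pgf/ — the longest permitted-onset suffix is /f/; onset = /f/, preceding coda = /pg/.
V2 /a/ – V3 /a/: /f/ is a single consonant, so it becomes the next onset.
Syllabification: fxpg.fa.fab.
Classifying each syllable: /fxpg/ (closed), /fa/ (open), /fab/ (closed).
Open syllables: 1.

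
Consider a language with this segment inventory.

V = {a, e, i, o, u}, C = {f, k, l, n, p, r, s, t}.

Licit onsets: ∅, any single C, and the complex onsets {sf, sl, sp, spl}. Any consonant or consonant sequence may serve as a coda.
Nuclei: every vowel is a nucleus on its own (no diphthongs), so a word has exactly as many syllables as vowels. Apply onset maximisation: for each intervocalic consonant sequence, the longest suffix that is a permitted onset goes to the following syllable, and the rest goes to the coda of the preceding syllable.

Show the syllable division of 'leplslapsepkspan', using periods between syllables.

lepl.slap.sepk.span

Vowels present: e, a, e, a; each is a nucleus, giving 4 syllables.
Between /e/ (V1) and /a/ (V2): cluster /plsl/ — the longest permitted-onset suffix is /sl/; onset = /sl/, preceding coda = /pl/.
Between /a/ (V2) and /e/ (V3): /ps/ splits as /p/ + /s/ (/s/ is the longest suffix that is a licit onset).
Between /e/ (V3) and /a/ (V4): /pksp/; trying suffixes from longest down, /sp/ is the first permitted one, so coda /pk/ | onset /sp/.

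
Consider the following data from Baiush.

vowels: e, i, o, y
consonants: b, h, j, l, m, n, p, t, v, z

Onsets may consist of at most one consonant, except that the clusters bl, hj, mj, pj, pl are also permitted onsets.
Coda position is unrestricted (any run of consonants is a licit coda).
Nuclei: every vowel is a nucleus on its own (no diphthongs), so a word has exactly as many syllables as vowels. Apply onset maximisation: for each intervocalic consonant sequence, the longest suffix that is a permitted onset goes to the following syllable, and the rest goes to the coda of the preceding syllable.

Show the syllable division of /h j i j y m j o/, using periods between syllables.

The vowels are i, y, o — 3 nuclei, so 3 syllables.
σ1/σ2 boundary: /j/ is a single consonant, so it becomes the next onset.
σ2/σ3 boundary: /mj/ is a licit onset in full, so it all attaches to the next syllable.

hji.jy.mjo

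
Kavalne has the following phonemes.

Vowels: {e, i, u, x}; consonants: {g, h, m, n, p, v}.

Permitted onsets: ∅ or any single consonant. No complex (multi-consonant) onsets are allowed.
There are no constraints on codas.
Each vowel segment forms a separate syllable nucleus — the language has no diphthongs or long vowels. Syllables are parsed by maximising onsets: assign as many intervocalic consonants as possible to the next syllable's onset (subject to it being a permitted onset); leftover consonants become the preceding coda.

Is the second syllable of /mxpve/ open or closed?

Nuclei (vowels): x, e → 2 syllables.
V1 /x/ – V2 /e/: /pv/; trying suffixes from longest down, /v/ is the first permitted one, so coda /p/ | onset /v/.
Putting it together: mxp.ve.
Syllable 2 is /ve/; it ends in its nucleus with no coda, so it is open.

open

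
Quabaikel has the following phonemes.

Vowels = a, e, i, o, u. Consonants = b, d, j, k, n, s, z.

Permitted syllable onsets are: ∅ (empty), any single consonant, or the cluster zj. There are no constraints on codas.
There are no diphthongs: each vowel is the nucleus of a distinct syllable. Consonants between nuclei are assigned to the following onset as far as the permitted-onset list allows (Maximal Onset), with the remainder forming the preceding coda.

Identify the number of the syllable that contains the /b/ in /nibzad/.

Nuclei (vowels): i, a → 2 syllables.
V1 /i/ – V2 /a/: cluster /bz/ — the longest permitted-onset suffix is /z/; onset = /z/, preceding coda = /b/.
Syllabification: nib.zad.
The /b/ is in the coda of syllable 1 (/nib/).

1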